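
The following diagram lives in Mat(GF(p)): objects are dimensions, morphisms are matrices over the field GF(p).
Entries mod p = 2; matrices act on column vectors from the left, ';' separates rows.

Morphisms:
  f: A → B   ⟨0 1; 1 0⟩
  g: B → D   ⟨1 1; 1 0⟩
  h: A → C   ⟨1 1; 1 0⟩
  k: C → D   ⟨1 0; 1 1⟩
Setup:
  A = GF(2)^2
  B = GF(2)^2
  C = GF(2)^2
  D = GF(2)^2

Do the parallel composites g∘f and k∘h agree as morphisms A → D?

Along f;g (path 1):
  e0=[1,0] f→[0,1] g→[1,0]
  e1=[0,1] f→[1,0] g→[1,1]
  ⟦path⟧₁ = ⟨1 1; 0 1⟩
Along h;k (path 2):
  e0=[1,0] h→[1,1] k→[1,0]
  e1=[0,1] h→[1,0] k→[1,1]
  ⟦path⟧₂ = ⟨1 1; 0 1⟩
Equal? YES — commutes

Answer: COMMUTES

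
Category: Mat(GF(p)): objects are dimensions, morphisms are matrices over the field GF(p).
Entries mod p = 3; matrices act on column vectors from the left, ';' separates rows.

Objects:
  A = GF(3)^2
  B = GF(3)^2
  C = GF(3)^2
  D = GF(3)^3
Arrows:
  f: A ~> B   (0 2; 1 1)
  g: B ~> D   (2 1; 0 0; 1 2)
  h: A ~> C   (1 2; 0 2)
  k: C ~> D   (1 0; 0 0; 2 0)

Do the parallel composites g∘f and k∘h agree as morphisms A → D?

Along f;g (path 1):
  e0=(1,0) f~>(0,1) g~>(1,0,2)
  e1=(0,1) f~>(2,1) g~>(2,0,1)
  result₁ = (1 2; 0 0; 2 1)
Along h;k (path 2):
  e0=(1,0) h~>(1,0) k~>(1,0,2)
  e1=(0,1) h~>(2,2) k~>(2,0,1)
  result₂ = (1 2; 0 0; 2 1)
Equal? YES — commutes

Answer: COMMUTES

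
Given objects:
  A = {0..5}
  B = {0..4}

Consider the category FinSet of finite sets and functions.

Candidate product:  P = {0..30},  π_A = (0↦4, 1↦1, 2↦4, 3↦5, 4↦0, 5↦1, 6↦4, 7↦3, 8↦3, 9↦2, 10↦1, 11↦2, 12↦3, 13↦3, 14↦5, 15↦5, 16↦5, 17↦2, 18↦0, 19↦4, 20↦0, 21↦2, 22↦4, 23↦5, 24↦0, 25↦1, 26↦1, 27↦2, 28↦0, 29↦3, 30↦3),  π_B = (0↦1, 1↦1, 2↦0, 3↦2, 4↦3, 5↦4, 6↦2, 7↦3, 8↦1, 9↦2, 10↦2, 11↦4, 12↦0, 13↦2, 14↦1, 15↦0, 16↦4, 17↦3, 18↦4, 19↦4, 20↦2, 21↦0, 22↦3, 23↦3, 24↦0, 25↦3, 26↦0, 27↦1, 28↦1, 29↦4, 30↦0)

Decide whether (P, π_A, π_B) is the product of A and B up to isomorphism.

|A|·|B| = 6·5 = 30;  |P| = 31
  → cardinalities differ; no bijection possible.

Answer: NOT A VALID PRODUCT — |P|=31 ≠ |A|·|B|=30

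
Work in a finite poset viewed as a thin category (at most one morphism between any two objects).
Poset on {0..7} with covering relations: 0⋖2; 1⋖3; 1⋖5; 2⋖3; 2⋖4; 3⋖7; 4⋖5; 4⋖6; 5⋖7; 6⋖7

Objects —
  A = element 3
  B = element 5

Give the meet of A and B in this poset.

Answer: NO MEET EXISTS

Trace:
Lower bounds of A=3 and B=5: {0,1,2}
  maximal lower bounds 1 and 2 are incomparable: neither 1≤2 nor 2≤1
→ no greatest lower bound exists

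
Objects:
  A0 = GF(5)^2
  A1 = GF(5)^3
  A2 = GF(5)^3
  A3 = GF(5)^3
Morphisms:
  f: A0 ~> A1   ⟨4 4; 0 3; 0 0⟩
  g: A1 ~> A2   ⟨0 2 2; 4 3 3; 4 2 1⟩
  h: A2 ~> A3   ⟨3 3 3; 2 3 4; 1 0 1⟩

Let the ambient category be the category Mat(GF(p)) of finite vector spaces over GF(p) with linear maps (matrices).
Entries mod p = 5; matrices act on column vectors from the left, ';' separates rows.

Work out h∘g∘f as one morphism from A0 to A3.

Answer: ⟨1 4; 2 0; 1 3⟩

Derivation:
  e0=⟨1,0⟩ f~>⟨4,0,0⟩ g~>⟨0,1,1⟩ h~>⟨1,2,1⟩
  e1=⟨0,1⟩ f~>⟨4,3,0⟩ g~>⟨1,0,2⟩ h~>⟨4,0,3⟩
result: ⟨1 4; 2 0; 1 3⟩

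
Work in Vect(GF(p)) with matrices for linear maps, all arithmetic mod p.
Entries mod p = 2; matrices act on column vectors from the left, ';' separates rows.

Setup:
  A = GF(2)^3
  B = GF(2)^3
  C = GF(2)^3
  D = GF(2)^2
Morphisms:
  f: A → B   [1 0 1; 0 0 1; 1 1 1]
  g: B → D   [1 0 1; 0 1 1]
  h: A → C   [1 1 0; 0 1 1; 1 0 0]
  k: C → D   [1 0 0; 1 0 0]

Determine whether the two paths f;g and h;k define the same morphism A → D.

Answer: DOES NOT COMMUTE

Derivation:
Along f;g (path 1):
  e0=(1,0,0) f→(1,0,1) g→(0,1)
  e1=(0,1,0) f→(0,0,1) g→(1,1)
  e2=(0,0,1) f→(1,1,1) g→(0,0)
  composite₁ = [0 1 0; 1 1 0]
Along h;k (path 2):
  e0=(1,0,0) h→(1,0,1) k→(1,1)
  e1=(0,1,0) h→(1,1,0) k→(1,1)
  e2=(0,0,1) h→(0,1,0) k→(0,0)
  composite₂ = [1 1 0; 1 1 0]
Equal? differ; not commutative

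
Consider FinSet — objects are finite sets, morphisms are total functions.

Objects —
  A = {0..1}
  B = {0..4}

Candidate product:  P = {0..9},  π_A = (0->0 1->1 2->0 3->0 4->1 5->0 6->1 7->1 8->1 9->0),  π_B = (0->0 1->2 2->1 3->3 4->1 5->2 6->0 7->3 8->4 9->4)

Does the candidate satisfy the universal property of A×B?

|A|·|B| = 2·5 = 10;  |P| = 10
Check the pairing map k ↦ (π_A(k), π_B(k)):
  0 -> (0,0)
  1 -> (1,2)
  2 -> (0,1)
  3 -> (0,3)
  4 -> (1,1)
  5 -> (0,2)
  6 -> (1,0)
  7 -> (1,3)
  8 -> (1,4)
  9 -> (0,4)
distinct pairs in image: 10 / 10 needed
  → bijection onto A×B; projections well-typed.

Answer: VALID PRODUCT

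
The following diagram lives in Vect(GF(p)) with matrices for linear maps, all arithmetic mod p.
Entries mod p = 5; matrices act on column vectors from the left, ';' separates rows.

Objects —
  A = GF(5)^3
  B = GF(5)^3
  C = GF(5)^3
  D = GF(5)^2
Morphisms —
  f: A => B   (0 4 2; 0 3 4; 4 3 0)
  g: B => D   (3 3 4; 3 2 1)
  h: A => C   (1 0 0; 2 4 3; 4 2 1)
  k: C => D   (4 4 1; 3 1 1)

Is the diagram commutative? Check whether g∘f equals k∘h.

1) trace f;g:
  e0=⟨1,0,0⟩ f=>⟨0,0,4⟩ g=>⟨1,4⟩
  e1=⟨0,1,0⟩ f=>⟨4,3,3⟩ g=>⟨3,1⟩
  e2=⟨0,0,1⟩ f=>⟨2,4,0⟩ g=>⟨3,4⟩
  composite₁ = (1 3 3; 4 1 4)
2) trace h;k:
  e0=⟨1,0,0⟩ h=>⟨1,2,4⟩ k=>⟨1,4⟩
  e1=⟨0,1,0⟩ h=>⟨0,4,2⟩ k=>⟨3,1⟩
  e2=⟨0,0,1⟩ h=>⟨0,3,1⟩ k=>⟨3,4⟩
  composite₂ = (1 3 3; 4 1 4)
Equal? same morphism ✓

Answer: COMMUTES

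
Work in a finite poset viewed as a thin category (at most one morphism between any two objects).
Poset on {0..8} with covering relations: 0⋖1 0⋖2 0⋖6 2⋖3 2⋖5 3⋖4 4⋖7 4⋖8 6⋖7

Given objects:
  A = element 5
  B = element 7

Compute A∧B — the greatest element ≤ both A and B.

Answer: A∧B = 2

Trace:
Common predecessors of 5,7: {0,2}
  0 ⊑ 2
  2 ⊑ 2
glb = 2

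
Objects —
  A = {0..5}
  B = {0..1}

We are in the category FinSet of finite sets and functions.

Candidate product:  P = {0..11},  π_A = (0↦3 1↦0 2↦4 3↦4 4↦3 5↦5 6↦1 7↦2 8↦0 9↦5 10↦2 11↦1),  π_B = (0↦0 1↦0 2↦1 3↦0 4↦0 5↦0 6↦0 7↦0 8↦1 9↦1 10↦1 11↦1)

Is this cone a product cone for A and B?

Answer: NOT A VALID PRODUCT — duplicate pair at indices 0,4

Derivation:
|A|·|B| = 6·2 = 12;  |P| = 12
Check the pairing map k ↦ (π_A(k), π_B(k)):
  0 ↦ (3,0)
  1 ↦ (0,0)
  2 ↦ (4,1)
  3 ↦ (4,0)
  4 ↦ (3,0)  ✗ repeats pair of k=0
  5 ↦ (5,0)
  6 ↦ (1,0)
  7 ↦ (2,0)
  8 ↦ (0,1)
  9 ↦ (5,1)
  10 ↦ (2,1)
  11 ↦ (1,1)
distinct pairs in image: 11 / 12 needed
  → (3,0) hit at k=0 and k=4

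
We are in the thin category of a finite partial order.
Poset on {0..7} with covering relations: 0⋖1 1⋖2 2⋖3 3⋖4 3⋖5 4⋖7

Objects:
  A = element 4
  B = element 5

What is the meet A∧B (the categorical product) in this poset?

Answer: A∧B = 3

Trace:
{x : x⊑A ∧ x⊑B} = {0,1,2,3}  (A=4, B=5)
  0 ⊑ 3
  1 ⊑ 3
  2 ⊑ 3
  3 ⊑ 3
glb = 3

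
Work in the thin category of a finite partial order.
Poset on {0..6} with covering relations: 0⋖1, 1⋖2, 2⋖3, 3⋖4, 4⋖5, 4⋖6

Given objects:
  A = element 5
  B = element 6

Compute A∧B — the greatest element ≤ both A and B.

{x : x≤A ∧ x≤B} = {0,1,2,3,4}  (A=5, B=6)
  0 ≤ 4
  1 ≤ 4
  2 ≤ 4
  3 ≤ 4
  4 ≤ 4
glb = 4

Answer: A∧B = 4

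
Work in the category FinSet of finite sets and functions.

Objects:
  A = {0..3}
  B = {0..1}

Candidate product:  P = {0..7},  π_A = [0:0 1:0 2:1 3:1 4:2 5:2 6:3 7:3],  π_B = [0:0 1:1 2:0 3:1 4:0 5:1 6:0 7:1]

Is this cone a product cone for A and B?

Answer: VALID PRODUCT

Trace:
|A|·|B| = 4·2 = 8;  |P| = 8
Check the pairing map k ↦ (π_A(k), π_B(k)):
  0 : (0,0)
  1 : (0,1)
  2 : (1,0)
  3 : (1,1)
  4 : (2,0)
  5 : (2,1)
  6 : (3,0)
  7 : (3,1)
distinct pairs in image: 8 / 8 needed
  → bijection onto A×B; projections well-typed.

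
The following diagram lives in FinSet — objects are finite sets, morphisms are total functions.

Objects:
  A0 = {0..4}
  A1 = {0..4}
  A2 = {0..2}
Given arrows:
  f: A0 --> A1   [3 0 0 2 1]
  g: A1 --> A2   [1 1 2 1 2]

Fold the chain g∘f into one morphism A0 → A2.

  0 f-->3 g-->1
  1 f-->0 g-->1
  2 f-->0 g-->1
  3 f-->2 g-->2
  4 f-->1 g-->1
result: [1 1 1 2 1]

Answer: [1 1 1 2 1]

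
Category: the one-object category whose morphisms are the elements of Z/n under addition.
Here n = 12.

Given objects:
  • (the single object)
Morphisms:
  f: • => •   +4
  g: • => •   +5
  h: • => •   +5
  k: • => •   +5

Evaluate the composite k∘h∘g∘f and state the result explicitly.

Answer: +7

Derivation:
  0 +4≡4 +5≡9 +5≡2 +5≡7  (mod 12)
⟦path⟧: +7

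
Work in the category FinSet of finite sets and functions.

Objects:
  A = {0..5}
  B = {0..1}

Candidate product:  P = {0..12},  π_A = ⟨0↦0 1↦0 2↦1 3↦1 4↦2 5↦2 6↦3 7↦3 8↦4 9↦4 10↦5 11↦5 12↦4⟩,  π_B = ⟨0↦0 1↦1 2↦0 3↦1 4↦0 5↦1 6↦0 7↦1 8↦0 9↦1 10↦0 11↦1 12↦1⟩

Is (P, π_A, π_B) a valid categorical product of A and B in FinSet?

Answer: NOT A VALID PRODUCT — |P|=13 ≠ |A|·|B|=12

Trace:
|A|·|B| = 6·2 = 12;  |P| = 13
  → cardinalities differ; no bijection possible.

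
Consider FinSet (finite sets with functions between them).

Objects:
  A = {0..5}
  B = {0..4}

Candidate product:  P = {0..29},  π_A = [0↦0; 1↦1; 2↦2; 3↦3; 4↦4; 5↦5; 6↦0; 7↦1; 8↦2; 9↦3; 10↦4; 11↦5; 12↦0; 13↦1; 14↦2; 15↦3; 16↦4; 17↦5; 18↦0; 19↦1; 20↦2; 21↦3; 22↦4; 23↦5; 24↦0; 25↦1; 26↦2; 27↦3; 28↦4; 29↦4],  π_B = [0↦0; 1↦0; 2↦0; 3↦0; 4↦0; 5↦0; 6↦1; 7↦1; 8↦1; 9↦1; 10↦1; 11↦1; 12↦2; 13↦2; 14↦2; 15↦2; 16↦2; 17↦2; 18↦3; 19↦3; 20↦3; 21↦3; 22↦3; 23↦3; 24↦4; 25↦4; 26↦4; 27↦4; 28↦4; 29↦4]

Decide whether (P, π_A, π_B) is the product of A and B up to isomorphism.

Answer: NOT A VALID PRODUCT — duplicate pair at indices 28,29

Work:
|A|·|B| = 6·5 = 30;  |P| = 30
Check the pairing map k ↦ (π_A(k), π_B(k)):
  0 ↦ (0,0)
  1 ↦ (1,0)
  2 ↦ (2,0)
  3 ↦ (3,0)
  4 ↦ (4,0)
  5 ↦ (5,0)
  6 ↦ (0,1)
  7 ↦ (1,1)
  8 ↦ (2,1)
  9 ↦ (3,1)
  10 ↦ (4,1)
  11 ↦ (5,1)
  12 ↦ (0,2)
  13 ↦ (1,2)
  14 ↦ (2,2)
  15 ↦ (3,2)
  16 ↦ (4,2)
  17 ↦ (5,2)
  18 ↦ (0,3)
  19 ↦ (1,3)
  20 ↦ (2,3)
  21 ↦ (3,3)
  22 ↦ (4,3)
  23 ↦ (5,3)
  24 ↦ (0,4)
  25 ↦ (1,4)
  26 ↦ (2,4)
  27 ↦ (3,4)
  28 ↦ (4,4)
  29 ↦ (4,4)  ✗ repeats pair of k=28
distinct pairs in image: 29 / 30 needed
  → (4,4) hit at k=28 and k=29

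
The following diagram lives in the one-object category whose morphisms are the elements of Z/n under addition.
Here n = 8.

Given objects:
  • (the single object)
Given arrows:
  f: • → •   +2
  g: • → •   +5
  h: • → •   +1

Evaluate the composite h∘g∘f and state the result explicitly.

  0 +2≡2 +5≡7 +1≡0  (mod 8)
⟦path⟧: +0

Answer: +0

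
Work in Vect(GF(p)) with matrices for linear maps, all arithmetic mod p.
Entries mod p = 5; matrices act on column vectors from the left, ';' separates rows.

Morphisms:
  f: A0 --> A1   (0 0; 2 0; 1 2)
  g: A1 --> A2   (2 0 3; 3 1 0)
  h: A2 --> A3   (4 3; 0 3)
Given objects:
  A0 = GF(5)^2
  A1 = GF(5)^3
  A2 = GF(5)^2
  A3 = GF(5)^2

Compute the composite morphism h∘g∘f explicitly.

  e0=(1,0) f-->(0,2,1) g-->(3,2) h-->(3,1)
  e1=(0,1) f-->(0,0,2) g-->(1,0) h-->(4,0)
⟦path⟧: (3 4; 1 0)

Answer: (3 4; 1 0)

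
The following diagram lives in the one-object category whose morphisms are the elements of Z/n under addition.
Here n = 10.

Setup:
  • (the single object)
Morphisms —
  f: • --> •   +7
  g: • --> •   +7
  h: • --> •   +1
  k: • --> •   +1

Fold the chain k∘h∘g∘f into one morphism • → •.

Answer: +6

Work:
  0 +7≡7 +7≡4 +1≡5 +1≡6  (mod 10)
⟦path⟧: +6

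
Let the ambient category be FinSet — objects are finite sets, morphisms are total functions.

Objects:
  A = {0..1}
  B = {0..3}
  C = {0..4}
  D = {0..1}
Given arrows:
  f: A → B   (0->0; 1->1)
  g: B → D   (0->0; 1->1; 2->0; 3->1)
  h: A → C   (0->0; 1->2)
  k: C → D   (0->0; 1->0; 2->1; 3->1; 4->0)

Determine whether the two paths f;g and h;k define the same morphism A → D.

Along f;g (path 1):
  0 f→0 g→0
  1 f→1 g→1
  result₁ = (0->0; 1->1)
Along h;k (path 2):
  0 h→0 k→0
  1 h→2 k→1
  result₂ = (0->0; 1->1)
Equal? same morphism ✓

Answer: COMMUTES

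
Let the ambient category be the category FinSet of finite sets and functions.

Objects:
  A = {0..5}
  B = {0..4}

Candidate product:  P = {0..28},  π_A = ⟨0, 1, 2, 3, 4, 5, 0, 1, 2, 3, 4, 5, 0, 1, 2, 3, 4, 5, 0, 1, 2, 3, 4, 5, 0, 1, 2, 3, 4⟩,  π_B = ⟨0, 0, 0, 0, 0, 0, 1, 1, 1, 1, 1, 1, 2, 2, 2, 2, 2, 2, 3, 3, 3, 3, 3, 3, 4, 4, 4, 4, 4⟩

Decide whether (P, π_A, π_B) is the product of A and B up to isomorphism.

|A|·|B| = 6·5 = 30;  |P| = 29
  → cardinalities differ; no bijection possible.

Answer: NOT A VALID PRODUCT — |P|=29 ≠ |A|·|B|=30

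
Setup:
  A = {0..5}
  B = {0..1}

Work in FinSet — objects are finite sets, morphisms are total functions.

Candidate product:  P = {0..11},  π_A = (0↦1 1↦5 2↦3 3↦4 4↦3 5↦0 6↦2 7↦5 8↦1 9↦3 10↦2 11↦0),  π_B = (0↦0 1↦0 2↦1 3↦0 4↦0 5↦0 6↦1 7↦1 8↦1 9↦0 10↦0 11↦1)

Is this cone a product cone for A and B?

|A|·|B| = 6·2 = 12;  |P| = 12
Check the pairing map k ↦ (π_A(k), π_B(k)):
  0 ↦ (1,0)
  1 ↦ (5,0)
  2 ↦ (3,1)
  3 ↦ (4,0)
  4 ↦ (3,0)
  5 ↦ (0,0)
  6 ↦ (2,1)
  7 ↦ (5,1)
  8 ↦ (1,1)
  9 ↦ (3,0)  ✗ repeats pair of k=4
  10 ↦ (2,0)
  11 ↦ (0,1)
distinct pairs in image: 11 / 12 needed
  → (3,0) hit at k=4 and k=9

Answer: NOT A VALID PRODUCT — duplicate pair at indices 9,4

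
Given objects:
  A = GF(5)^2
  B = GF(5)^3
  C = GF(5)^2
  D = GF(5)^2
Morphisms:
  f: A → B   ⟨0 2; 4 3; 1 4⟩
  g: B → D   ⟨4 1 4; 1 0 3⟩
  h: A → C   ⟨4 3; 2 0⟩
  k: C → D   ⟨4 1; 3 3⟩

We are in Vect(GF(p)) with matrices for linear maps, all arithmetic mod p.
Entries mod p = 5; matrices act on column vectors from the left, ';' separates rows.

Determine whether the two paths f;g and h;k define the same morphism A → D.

Path 1 = f;g:
  e0=[1,0] f→[0,4,1] g→[3,3]
  e1=[0,1] f→[2,3,4] g→[2,4]
  composite₁ = ⟨3 2; 3 4⟩
Path 2 = h;k:
  e0=[1,0] h→[4,2] k→[3,3]
  e1=[0,1] h→[3,0] k→[2,4]
  composite₂ = ⟨3 2; 3 4⟩
Equal? YES — commutes

Answer: COMMUTES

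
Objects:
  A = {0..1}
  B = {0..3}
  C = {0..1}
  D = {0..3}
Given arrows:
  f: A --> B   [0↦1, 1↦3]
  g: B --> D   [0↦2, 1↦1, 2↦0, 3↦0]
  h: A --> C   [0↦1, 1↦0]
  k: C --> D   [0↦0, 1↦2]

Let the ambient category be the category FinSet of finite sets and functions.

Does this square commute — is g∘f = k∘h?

Answer: DOES NOT COMMUTE

Derivation:
Along f;g (path 1):
  0 f-->1 g-->1
  1 f-->3 g-->0
  composite₁ = [0↦1, 1↦0]
Along h;k (path 2):
  0 h-->1 k-->2
  1 h-->0 k-->0
  composite₂ = [0↦2, 1↦0]
Equal? NO — does not commute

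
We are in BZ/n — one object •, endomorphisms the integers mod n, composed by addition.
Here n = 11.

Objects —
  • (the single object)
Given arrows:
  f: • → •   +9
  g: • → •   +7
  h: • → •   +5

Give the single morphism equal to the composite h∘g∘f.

  0 +9≡9 +7≡5 +5≡10  (mod 11)
⟦path⟧: +10

Answer: +10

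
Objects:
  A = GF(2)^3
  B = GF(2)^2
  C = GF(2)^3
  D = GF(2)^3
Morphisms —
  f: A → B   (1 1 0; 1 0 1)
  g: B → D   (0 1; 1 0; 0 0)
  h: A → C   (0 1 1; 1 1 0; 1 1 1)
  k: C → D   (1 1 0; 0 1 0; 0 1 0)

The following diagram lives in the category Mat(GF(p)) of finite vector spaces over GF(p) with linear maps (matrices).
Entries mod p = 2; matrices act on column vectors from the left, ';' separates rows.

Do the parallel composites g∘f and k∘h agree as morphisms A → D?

1) trace f;g:
  e0=⟨1,0,0⟩ f→⟨1,1⟩ g→⟨1,1,0⟩
  e1=⟨0,1,0⟩ f→⟨1,0⟩ g→⟨0,1,0⟩
  e2=⟨0,0,1⟩ f→⟨0,1⟩ g→⟨1,0,0⟩
  composite₁ = (1 0 1; 1 1 0; 0 0 0)
2) trace h;k:
  e0=⟨1,0,0⟩ h→⟨0,1,1⟩ k→⟨1,1,1⟩
  e1=⟨0,1,0⟩ h→⟨1,1,1⟩ k→⟨0,1,1⟩
  e2=⟨0,0,1⟩ h→⟨1,0,1⟩ k→⟨1,0,0⟩
  composite₂ = (1 0 1; 1 1 0; 1 1 0)
Equal? distinct morphisms ✗

Answer: DOES NOT COMMUTE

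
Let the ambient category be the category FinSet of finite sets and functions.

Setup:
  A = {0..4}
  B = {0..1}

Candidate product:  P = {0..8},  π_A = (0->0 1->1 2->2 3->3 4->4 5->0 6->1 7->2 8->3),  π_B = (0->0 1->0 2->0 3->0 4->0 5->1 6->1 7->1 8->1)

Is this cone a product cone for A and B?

|A|·|B| = 5·2 = 10;  |P| = 9
  → cardinalities differ; no bijection possible.

Answer: NOT A VALID PRODUCT — |P|=9 ≠ |A|·|B|=10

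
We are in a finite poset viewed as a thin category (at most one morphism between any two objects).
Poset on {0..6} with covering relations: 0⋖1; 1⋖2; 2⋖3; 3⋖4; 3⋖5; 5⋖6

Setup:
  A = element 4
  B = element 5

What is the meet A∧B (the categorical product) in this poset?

Answer: A∧B = 3

Trace:
Common predecessors of 4,5: {0,1,2,3}
  0 ≤ 3
  1 ≤ 3
  2 ≤ 3
  3 ≤ 3
glb = 3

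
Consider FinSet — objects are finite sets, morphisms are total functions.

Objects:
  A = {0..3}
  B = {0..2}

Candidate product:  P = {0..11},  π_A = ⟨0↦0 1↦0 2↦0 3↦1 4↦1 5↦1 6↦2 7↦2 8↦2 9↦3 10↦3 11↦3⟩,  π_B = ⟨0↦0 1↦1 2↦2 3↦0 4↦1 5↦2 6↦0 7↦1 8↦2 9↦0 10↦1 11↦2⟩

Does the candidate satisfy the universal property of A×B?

Answer: VALID PRODUCT

Work:
|A|·|B| = 4·3 = 12;  |P| = 12
Check the pairing map k ↦ (π_A(k), π_B(k)):
  0 ↦ (0,0)
  1 ↦ (0,1)
  2 ↦ (0,2)
  3 ↦ (1,0)
  4 ↦ (1,1)
  5 ↦ (1,2)
  6 ↦ (2,0)
  7 ↦ (2,1)
  8 ↦ (2,2)
  9 ↦ (3,0)
  10 ↦ (3,1)
  11 ↦ (3,2)
distinct pairs in image: 12 / 12 needed
  → bijection onto A×B; projections well-typed.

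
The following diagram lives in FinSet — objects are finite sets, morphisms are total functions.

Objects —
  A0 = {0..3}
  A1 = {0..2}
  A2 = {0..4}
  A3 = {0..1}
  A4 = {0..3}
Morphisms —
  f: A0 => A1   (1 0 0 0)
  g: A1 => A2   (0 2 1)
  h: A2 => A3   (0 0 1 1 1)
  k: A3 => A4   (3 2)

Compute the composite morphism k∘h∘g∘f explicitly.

Answer: (2 3 3 3)

Derivation:
  0 f=>1 g=>2 h=>1 k=>2
  1 f=>0 g=>0 h=>0 k=>3
  2 f=>0 g=>0 h=>0 k=>3
  3 f=>0 g=>0 h=>0 k=>3
result: (2 3 3 3)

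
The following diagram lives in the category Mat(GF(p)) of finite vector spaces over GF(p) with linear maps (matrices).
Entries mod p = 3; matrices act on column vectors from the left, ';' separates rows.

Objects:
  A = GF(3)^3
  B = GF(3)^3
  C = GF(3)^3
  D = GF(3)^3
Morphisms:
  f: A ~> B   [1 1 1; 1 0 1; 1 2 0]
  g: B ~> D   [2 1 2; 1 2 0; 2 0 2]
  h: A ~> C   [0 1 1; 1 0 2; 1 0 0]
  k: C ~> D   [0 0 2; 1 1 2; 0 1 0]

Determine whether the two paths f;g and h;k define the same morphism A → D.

Along f;g (path 1):
  e0=⟨1,0,0⟩ f~>⟨1,1,1⟩ g~>⟨2,0,1⟩
  e1=⟨0,1,0⟩ f~>⟨1,0,2⟩ g~>⟨0,1,0⟩
  e2=⟨0,0,1⟩ f~>⟨1,1,0⟩ g~>⟨0,0,2⟩
  ⟦path⟧₁ = [2 0 0; 0 1 0; 1 0 2]
Along h;k (path 2):
  e0=⟨1,0,0⟩ h~>⟨0,1,1⟩ k~>⟨2,0,1⟩
  e1=⟨0,1,0⟩ h~>⟨1,0,0⟩ k~>⟨0,1,0⟩
  e2=⟨0,0,1⟩ h~>⟨1,2,0⟩ k~>⟨0,0,2⟩
  ⟦path⟧₂ = [2 0 0; 0 1 0; 1 0 2]
Equal? equal; square commutes

Answer: COMMUTES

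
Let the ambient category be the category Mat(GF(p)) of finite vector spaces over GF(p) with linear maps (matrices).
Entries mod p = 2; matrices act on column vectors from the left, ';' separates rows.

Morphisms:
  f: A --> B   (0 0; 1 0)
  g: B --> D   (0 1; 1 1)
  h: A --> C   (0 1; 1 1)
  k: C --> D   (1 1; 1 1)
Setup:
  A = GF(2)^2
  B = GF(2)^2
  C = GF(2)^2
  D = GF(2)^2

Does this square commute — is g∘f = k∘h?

Path 1 = f;g:
  e0=(1,0) f-->(0,1) g-->(1,1)
  e1=(0,1) f-->(0,0) g-->(0,0)
  composite₁ = (1 0; 1 0)
Path 2 = h;k:
  e0=(1,0) h-->(0,1) k-->(1,1)
  e1=(0,1) h-->(1,1) k-->(0,0)
  composite₂ = (1 0; 1 0)
Equal? same morphism ✓

Answer: COMMUTES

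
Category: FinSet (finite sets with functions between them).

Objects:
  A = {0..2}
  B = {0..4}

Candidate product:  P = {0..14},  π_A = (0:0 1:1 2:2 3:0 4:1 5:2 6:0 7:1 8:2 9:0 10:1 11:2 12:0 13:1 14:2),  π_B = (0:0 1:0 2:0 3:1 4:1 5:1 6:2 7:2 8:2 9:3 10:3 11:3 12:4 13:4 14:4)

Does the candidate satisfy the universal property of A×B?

Answer: VALID PRODUCT

Work:
|A|·|B| = 3·5 = 15;  |P| = 15
Check the pairing map k ↦ (π_A(k), π_B(k)):
  0 : (0,0)
  1 : (1,0)
  2 : (2,0)
  3 : (0,1)
  4 : (1,1)
  5 : (2,1)
  6 : (0,2)
  7 : (1,2)
  8 : (2,2)
  9 : (0,3)
  10 : (1,3)
  11 : (2,3)
  12 : (0,4)
  13 : (1,4)
  14 : (2,4)
distinct pairs in image: 15 / 15 needed
  → bijection onto A×B; projections well-typed.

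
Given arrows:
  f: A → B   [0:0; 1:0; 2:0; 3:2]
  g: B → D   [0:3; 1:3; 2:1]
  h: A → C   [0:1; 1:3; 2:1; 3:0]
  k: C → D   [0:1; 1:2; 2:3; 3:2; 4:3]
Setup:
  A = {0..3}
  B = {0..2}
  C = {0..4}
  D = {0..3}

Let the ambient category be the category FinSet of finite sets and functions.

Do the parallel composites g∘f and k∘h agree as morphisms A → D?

Along f;g (path 1):
  0 f→0 g→3
  1 f→0 g→3
  2 f→0 g→3
  3 f→2 g→1
  result₁ = [0:3; 1:3; 2:3; 3:1]
Along h;k (path 2):
  0 h→1 k→2
  1 h→3 k→2
  2 h→1 k→2
  3 h→0 k→1
  result₂ = [0:2; 1:2; 2:2; 3:1]
Equal? distinct morphisms ✗

Answer: DOES NOT COMMUTE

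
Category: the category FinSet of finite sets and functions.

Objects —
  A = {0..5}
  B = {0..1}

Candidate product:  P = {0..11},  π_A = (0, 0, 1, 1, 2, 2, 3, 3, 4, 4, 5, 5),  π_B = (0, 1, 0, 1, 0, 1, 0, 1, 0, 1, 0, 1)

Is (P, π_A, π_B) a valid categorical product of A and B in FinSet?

Answer: VALID PRODUCT

Derivation:
|A|·|B| = 6·2 = 12;  |P| = 12
Check the pairing map k ↦ (π_A(k), π_B(k)):
  0 ↦ (0,0)
  1 ↦ (0,1)
  2 ↦ (1,0)
  3 ↦ (1,1)
  4 ↦ (2,0)
  5 ↦ (2,1)
  6 ↦ (3,0)
  7 ↦ (3,1)
  8 ↦ (4,0)
  9 ↦ (4,1)
  10 ↦ (5,0)
  11 ↦ (5,1)
distinct pairs in image: 12 / 12 needed
  → bijection onto A×B; projections well-typed.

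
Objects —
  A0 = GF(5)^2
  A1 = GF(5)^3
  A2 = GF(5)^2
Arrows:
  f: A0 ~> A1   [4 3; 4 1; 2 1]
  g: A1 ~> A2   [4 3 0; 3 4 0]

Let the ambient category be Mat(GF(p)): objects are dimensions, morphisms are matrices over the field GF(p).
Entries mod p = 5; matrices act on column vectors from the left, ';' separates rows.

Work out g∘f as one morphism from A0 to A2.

Answer: [3 0; 3 3]

Work:
  e0=[1,0] f~>[4,4,2] g~>[3,3]
  e1=[0,1] f~>[3,1,1] g~>[0,3]
composite: [3 0; 3 3]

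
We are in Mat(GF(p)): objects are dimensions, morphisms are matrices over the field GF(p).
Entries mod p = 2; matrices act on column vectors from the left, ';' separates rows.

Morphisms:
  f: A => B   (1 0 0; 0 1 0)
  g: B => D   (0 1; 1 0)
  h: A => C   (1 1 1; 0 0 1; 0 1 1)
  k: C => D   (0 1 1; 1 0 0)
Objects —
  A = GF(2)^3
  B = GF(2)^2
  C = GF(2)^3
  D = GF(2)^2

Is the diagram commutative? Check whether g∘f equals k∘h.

Answer: DOES NOT COMMUTE

Trace:
1) trace f;g:
  e0=[1,0,0] f=>[1,0] g=>[0,1]
  e1=[0,1,0] f=>[0,1] g=>[1,0]
  e2=[0,0,1] f=>[0,0] g=>[0,0]
  composite₁ = (0 1 0; 1 0 0)
2) trace h;k:
  e0=[1,0,0] h=>[1,0,0] k=>[0,1]
  e1=[0,1,0] h=>[1,0,1] k=>[1,1]
  e2=[0,0,1] h=>[1,1,1] k=>[0,1]
  composite₂ = (0 1 0; 1 1 1)
Equal? NO — does not commute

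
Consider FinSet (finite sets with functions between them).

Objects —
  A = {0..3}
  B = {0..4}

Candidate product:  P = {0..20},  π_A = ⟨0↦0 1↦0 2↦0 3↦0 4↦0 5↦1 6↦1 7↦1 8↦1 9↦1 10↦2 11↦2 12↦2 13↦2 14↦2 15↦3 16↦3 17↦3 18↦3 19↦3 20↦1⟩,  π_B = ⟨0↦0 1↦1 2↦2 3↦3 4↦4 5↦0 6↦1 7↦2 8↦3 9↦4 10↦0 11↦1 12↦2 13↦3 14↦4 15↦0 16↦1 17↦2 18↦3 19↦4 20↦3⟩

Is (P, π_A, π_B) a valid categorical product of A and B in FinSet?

Answer: NOT A VALID PRODUCT — |P|=21 ≠ |A|·|B|=20

Derivation:
|A|·|B| = 4·5 = 20;  |P| = 21
  → cardinalities differ; no bijection possible.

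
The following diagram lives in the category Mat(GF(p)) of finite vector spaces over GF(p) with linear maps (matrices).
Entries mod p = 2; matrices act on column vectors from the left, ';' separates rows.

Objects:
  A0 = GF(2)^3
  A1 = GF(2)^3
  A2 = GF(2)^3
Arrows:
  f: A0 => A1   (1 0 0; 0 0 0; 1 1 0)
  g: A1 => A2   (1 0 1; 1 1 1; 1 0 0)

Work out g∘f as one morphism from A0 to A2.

Answer: (0 1 0; 0 1 0; 1 0 0)

Derivation:
  e0=⟨1,0,0⟩ f=>⟨1,0,1⟩ g=>⟨0,0,1⟩
  e1=⟨0,1,0⟩ f=>⟨0,0,1⟩ g=>⟨1,1,0⟩
  e2=⟨0,0,1⟩ f=>⟨0,0,0⟩ g=>⟨0,0,0⟩
result: (0 1 0; 0 1 0; 1 0 0)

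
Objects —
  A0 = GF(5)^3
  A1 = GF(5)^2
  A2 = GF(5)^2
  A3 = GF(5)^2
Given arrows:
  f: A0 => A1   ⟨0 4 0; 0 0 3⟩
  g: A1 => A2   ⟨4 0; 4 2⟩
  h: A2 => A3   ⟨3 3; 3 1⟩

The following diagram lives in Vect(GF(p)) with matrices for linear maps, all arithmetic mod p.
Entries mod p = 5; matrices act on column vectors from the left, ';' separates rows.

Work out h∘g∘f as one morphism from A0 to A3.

  e0=[1,0,0] f=>[0,0] g=>[0,0] h=>[0,0]
  e1=[0,1,0] f=>[4,0] g=>[1,1] h=>[1,4]
  e2=[0,0,1] f=>[0,3] g=>[0,1] h=>[3,1]
⟦path⟧: ⟨0 1 3; 0 4 1⟩

Answer: ⟨0 1 3; 0 4 1⟩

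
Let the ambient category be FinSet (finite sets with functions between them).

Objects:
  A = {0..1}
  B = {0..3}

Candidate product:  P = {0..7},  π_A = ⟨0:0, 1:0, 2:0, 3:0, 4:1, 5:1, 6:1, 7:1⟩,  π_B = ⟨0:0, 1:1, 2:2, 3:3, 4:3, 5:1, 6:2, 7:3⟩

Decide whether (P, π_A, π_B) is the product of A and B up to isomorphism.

|A|·|B| = 2·4 = 8;  |P| = 8
Check the pairing map k ↦ (π_A(k), π_B(k)):
  0 : (0,0)
  1 : (0,1)
  2 : (0,2)
  3 : (0,3)
  4 : (1,3)
  5 : (1,1)
  6 : (1,2)
  7 : (1,3)  ✗ repeats pair of k=4
distinct pairs in image: 7 / 8 needed
  → (1,3) hit at k=4 and k=7

Answer: NOT A VALID PRODUCT — duplicate pair at indices 7,4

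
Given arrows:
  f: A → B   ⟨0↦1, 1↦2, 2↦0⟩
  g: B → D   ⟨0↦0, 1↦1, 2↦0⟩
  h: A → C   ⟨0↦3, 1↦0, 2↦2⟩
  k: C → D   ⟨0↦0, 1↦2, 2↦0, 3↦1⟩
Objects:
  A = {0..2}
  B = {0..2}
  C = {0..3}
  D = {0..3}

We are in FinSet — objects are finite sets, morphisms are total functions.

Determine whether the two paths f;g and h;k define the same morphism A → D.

Answer: COMMUTES

Work:
Path 1 = f;g:
  0 f→1 g→1
  1 f→2 g→0
  2 f→0 g→0
  result₁ = ⟨0↦1, 1↦0, 2↦0⟩
Path 2 = h;k:
  0 h→3 k→1
  1 h→0 k→0
  2 h→2 k→0
  result₂ = ⟨0↦1, 1↦0, 2↦0⟩
Equal? same morphism ✓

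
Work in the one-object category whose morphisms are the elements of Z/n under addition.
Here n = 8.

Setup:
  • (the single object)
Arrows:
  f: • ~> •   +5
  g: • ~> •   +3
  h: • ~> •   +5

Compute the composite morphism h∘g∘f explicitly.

  0 +5≡5 +3≡0 +5≡5  (mod 8)
result: +5

Answer: +5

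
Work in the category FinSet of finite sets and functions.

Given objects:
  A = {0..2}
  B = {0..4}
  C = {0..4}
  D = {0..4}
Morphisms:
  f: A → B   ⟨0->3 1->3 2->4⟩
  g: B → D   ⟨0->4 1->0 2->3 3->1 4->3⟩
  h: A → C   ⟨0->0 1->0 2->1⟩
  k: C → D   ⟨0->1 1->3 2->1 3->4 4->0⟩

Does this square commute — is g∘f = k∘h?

Along f;g (path 1):
  0 f→3 g→1
  1 f→3 g→1
  2 f→4 g→3
  ⟦path⟧₁ = ⟨0->1 1->1 2->3⟩
Along h;k (path 2):
  0 h→0 k→1
  1 h→0 k→1
  2 h→1 k→3
  ⟦path⟧₂ = ⟨0->1 1->1 2->3⟩
Equal? equal; square commutes

Answer: COMMUTES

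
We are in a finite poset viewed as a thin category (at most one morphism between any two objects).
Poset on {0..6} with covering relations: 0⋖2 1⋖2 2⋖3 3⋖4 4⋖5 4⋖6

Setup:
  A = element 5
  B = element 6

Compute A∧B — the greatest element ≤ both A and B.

{x : x≤A ∧ x≤B} = {0,1,2,3,4}  (A=5, B=6)
  0 ≤ 4
  1 ≤ 4
  2 ≤ 4
  3 ≤ 4
  4 ≤ 4
glb = 4

Answer: A∧B = 4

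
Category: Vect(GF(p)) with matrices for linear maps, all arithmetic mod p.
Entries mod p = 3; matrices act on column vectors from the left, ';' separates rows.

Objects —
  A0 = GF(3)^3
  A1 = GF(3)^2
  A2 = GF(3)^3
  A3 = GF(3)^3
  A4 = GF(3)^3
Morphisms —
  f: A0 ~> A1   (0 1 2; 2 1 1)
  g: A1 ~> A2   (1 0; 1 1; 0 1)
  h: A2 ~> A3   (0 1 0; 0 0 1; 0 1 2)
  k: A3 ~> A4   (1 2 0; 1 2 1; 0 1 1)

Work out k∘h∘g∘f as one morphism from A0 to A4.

Answer: (0 1 2; 0 2 1; 2 2 0)

Work:
  e0=⟨1,0,0⟩ f~>⟨0,2⟩ g~>⟨0,2,2⟩ h~>⟨2,2,0⟩ k~>⟨0,0,2⟩
  e1=⟨0,1,0⟩ f~>⟨1,1⟩ g~>⟨1,2,1⟩ h~>⟨2,1,1⟩ k~>⟨1,2,2⟩
  e2=⟨0,0,1⟩ f~>⟨2,1⟩ g~>⟨2,0,1⟩ h~>⟨0,1,2⟩ k~>⟨2,1,0⟩
⟦path⟧: (0 1 2; 0 2 1; 2 2 0)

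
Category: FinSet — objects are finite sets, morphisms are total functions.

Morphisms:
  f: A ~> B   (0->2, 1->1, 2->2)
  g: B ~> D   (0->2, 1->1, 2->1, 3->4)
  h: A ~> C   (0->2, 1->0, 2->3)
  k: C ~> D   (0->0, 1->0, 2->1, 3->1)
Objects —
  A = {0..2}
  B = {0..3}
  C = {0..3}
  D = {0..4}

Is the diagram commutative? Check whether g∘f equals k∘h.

Answer: DOES NOT COMMUTE

Work:
Along f;g (path 1):
  0 f~>2 g~>1
  1 f~>1 g~>1
  2 f~>2 g~>1
  ⟦path⟧₁ = (0->1, 1->1, 2->1)
Along h;k (path 2):
  0 h~>2 k~>1
  1 h~>0 k~>0
  2 h~>3 k~>1
  ⟦path⟧₂ = (0->1, 1->0, 2->1)
Equal? NO — does not commute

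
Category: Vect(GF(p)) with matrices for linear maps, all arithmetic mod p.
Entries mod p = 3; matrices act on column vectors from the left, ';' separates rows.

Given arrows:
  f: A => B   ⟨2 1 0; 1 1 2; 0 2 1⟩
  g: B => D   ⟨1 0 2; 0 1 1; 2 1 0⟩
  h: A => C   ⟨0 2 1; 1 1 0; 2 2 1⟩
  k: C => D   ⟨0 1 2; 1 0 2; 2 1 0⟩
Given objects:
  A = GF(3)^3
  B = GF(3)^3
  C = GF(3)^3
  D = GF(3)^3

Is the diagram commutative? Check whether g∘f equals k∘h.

Path 1 = f;g:
  e0=(1,0,0) f=>(2,1,0) g=>(2,1,2)
  e1=(0,1,0) f=>(1,1,2) g=>(2,0,0)
  e2=(0,0,1) f=>(0,2,1) g=>(2,0,2)
  result₁ = ⟨2 2 2; 1 0 0; 2 0 2⟩
Path 2 = h;k:
  e0=(1,0,0) h=>(0,1,2) k=>(2,1,1)
  e1=(0,1,0) h=>(2,1,2) k=>(2,0,2)
  e2=(0,0,1) h=>(1,0,1) k=>(2,0,2)
  result₂ = ⟨2 2 2; 1 0 0; 1 2 2⟩
Equal? NO — does not commute

Answer: DOES NOT COMMUTE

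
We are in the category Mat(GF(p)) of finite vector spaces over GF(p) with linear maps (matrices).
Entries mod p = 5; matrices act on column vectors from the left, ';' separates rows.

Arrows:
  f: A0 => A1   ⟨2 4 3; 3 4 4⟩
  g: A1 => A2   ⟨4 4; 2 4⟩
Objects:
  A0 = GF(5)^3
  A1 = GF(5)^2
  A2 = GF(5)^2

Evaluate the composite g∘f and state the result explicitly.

Answer: ⟨0 2 3; 1 4 2⟩

Work:
  e0=[1,0,0] f=>[2,3] g=>[0,1]
  e1=[0,1,0] f=>[4,4] g=>[2,4]
  e2=[0,0,1] f=>[3,4] g=>[3,2]
⟦path⟧: ⟨0 2 3; 1 4 2⟩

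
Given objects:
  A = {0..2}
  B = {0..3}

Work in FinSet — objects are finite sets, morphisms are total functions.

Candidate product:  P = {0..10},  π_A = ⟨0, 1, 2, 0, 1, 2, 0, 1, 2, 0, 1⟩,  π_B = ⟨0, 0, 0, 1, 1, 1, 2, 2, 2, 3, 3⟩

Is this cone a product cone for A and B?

|A|·|B| = 3·4 = 12;  |P| = 11
  → cardinalities differ; no bijection possible.

Answer: NOT A VALID PRODUCT — |P|=11 ≠ |A|·|B|=12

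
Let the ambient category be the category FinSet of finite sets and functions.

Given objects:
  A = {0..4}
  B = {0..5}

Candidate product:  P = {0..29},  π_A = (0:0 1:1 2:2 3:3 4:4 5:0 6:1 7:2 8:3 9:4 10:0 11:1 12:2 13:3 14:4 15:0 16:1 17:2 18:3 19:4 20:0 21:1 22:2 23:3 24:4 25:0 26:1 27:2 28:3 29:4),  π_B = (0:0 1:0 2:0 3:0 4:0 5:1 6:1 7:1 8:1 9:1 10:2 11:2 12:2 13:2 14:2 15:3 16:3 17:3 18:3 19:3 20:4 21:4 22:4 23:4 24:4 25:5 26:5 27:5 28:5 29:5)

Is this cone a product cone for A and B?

|A|·|B| = 5·6 = 30;  |P| = 30
Check the pairing map k ↦ (π_A(k), π_B(k)):
  0 : (0,0)
  1 : (1,0)
  2 : (2,0)
  3 : (3,0)
  4 : (4,0)
  5 : (0,1)
  6 : (1,1)
  7 : (2,1)
  8 : (3,1)
  9 : (4,1)
  10 : (0,2)
  11 : (1,2)
  12 : (2,2)
  13 : (3,2)
  14 : (4,2)
  15 : (0,3)
  16 : (1,3)
  17 : (2,3)
  18 : (3,3)
  19 : (4,3)
  20 : (0,4)
  21 : (1,4)
  22 : (2,4)
  23 : (3,4)
  24 : (4,4)
  25 : (0,5)
  26 : (1,5)
  27 : (2,5)
  28 : (3,5)
  29 : (4,5)
distinct pairs in image: 30 / 30 needed
  → bijection onto A×B; projections well-typed.

Answer: VALID PRODUCT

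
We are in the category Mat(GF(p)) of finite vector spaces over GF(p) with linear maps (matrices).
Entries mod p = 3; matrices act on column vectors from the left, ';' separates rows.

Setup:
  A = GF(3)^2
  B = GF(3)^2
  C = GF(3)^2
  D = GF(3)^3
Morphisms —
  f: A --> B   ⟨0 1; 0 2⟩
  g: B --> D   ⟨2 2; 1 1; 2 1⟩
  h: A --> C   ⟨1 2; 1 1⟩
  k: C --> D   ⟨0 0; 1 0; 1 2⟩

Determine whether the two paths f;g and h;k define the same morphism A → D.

Path 1 = f;g:
  e0=⟨1,0⟩ f-->⟨0,0⟩ g-->⟨0,0,0⟩
  e1=⟨0,1⟩ f-->⟨1,2⟩ g-->⟨0,0,1⟩
  ⟦path⟧₁ = ⟨0 0; 0 0; 0 1⟩
Path 2 = h;k:
  e0=⟨1,0⟩ h-->⟨1,1⟩ k-->⟨0,1,0⟩
  e1=⟨0,1⟩ h-->⟨2,1⟩ k-->⟨0,2,1⟩
  ⟦path⟧₂ = ⟨0 0; 1 2; 0 1⟩
Equal? differ; not commutative

Answer: DOES NOT COMMUTE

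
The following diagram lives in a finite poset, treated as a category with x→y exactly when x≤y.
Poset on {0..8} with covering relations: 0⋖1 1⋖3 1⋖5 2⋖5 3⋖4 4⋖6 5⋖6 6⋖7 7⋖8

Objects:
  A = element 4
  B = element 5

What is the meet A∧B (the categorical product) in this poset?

Answer: A∧B = 1

Trace:
Lower bounds of A=4 and B=5: {0,1}
  0 <= 1
  1 <= 1
glb = 1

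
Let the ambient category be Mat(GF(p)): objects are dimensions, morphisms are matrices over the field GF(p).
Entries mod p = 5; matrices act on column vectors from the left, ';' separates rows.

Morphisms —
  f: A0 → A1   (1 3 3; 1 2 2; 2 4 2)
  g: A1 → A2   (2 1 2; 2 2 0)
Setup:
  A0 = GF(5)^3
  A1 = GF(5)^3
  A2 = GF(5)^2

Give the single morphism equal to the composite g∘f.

  e0=(1,0,0) f→(1,1,2) g→(2,4)
  e1=(0,1,0) f→(3,2,4) g→(1,0)
  e2=(0,0,1) f→(3,2,2) g→(2,0)
composite: (2 1 2; 4 0 0)

Answer: (2 1 2; 4 0 0)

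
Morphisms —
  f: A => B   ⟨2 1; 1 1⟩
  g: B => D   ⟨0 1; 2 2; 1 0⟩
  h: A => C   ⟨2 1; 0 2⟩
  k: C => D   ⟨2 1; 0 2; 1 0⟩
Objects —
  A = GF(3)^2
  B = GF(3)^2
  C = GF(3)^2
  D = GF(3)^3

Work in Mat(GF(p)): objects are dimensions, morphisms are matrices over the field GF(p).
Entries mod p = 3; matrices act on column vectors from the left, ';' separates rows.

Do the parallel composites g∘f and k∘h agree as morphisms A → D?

Answer: COMMUTES

Work:
Along f;g (path 1):
  e0=⟨1,0⟩ f=>⟨2,1⟩ g=>⟨1,0,2⟩
  e1=⟨0,1⟩ f=>⟨1,1⟩ g=>⟨1,1,1⟩
  composite₁ = ⟨1 1; 0 1; 2 1⟩
Along h;k (path 2):
  e0=⟨1,0⟩ h=>⟨2,0⟩ k=>⟨1,0,2⟩
  e1=⟨0,1⟩ h=>⟨1,2⟩ k=>⟨1,1,1⟩
  composite₂ = ⟨1 1; 0 1; 2 1⟩
Equal? same morphism ✓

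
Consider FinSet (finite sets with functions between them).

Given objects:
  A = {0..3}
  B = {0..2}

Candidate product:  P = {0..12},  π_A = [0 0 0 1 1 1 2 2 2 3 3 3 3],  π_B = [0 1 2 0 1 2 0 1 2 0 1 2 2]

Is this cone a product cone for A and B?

|A|·|B| = 4·3 = 12;  |P| = 13
  → cardinalities differ; no bijection possible.

Answer: NOT A VALID PRODUCT — |P|=13 ≠ |A|·|B|=12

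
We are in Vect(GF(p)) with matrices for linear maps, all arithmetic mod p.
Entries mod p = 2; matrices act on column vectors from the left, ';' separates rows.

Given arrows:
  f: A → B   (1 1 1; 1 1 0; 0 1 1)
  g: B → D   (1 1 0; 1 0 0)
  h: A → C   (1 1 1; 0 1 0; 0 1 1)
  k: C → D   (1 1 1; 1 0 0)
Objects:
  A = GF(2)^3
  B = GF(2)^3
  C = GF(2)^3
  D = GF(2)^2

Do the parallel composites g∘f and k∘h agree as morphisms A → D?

Answer: DOES NOT COMMUTE

Derivation:
1) trace f;g:
  e0=⟨1,0,0⟩ f→⟨1,1,0⟩ g→⟨0,1⟩
  e1=⟨0,1,0⟩ f→⟨1,1,1⟩ g→⟨0,1⟩
  e2=⟨0,0,1⟩ f→⟨1,0,1⟩ g→⟨1,1⟩
  result₁ = (0 0 1; 1 1 1)
2) trace h;k:
  e0=⟨1,0,0⟩ h→⟨1,0,0⟩ k→⟨1,1⟩
  e1=⟨0,1,0⟩ h→⟨1,1,1⟩ k→⟨1,1⟩
  e2=⟨0,0,1⟩ h→⟨1,0,1⟩ k→⟨0,1⟩
  result₂ = (1 1 0; 1 1 1)
Equal? distinct morphisms ✗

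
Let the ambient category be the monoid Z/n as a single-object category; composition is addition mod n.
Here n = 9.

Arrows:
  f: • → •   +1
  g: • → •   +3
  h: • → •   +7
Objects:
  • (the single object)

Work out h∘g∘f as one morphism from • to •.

  0 +1≡1 +3≡4 +7≡2  (mod 9)
result: +2

Answer: +2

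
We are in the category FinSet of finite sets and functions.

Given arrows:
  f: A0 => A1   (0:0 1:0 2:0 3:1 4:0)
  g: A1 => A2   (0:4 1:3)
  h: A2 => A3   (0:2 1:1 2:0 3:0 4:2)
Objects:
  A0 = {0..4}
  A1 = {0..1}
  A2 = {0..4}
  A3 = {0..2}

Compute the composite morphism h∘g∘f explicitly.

  0 f=>0 g=>4 h=>2
  1 f=>0 g=>4 h=>2
  2 f=>0 g=>4 h=>2
  3 f=>1 g=>3 h=>0
  4 f=>0 g=>4 h=>2
result: (0:2 1:2 2:2 3:0 4:2)

Answer: (0:2 1:2 2:2 3:0 4:2)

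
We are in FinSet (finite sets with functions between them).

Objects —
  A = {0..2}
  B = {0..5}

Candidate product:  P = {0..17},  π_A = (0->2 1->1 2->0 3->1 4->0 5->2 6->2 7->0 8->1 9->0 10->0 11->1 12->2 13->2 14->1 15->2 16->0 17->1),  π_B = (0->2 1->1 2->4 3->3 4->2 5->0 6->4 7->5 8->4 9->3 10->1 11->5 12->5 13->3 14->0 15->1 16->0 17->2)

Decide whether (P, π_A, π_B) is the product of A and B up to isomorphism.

|A|·|B| = 3·6 = 18;  |P| = 18
Check the pairing map k ↦ (π_A(k), π_B(k)):
  0 -> (2,2)
  1 -> (1,1)
  2 -> (0,4)
  3 -> (1,3)
  4 -> (0,2)
  5 -> (2,0)
  6 -> (2,4)
  7 -> (0,5)
  8 -> (1,4)
  9 -> (0,3)
  10 -> (0,1)
  11 -> (1,5)
  12 -> (2,5)
  13 -> (2,3)
  14 -> (1,0)
  15 -> (2,1)
  16 -> (0,0)
  17 -> (1,2)
distinct pairs in image: 18 / 18 needed
  → bijection onto A×B; projections well-typed.

Answer: VALID PRODUCT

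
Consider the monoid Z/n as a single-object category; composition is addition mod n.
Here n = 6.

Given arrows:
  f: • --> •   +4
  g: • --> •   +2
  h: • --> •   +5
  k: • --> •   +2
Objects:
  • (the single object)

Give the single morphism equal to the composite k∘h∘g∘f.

  0 +4≡4 +2≡0 +5≡5 +2≡1  (mod 6)
result: +1

Answer: +1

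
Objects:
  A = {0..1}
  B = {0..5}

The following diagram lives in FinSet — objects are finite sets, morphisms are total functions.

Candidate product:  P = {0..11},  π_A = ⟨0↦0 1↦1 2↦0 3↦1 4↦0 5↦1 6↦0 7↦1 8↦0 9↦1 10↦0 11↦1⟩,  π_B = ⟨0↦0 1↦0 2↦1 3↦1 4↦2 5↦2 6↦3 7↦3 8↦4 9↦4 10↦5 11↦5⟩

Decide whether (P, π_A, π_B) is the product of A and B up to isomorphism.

|A|·|B| = 2·6 = 12;  |P| = 12
Check the pairing map k ↦ (π_A(k), π_B(k)):
  0 ↦ (0,0)
  1 ↦ (1,0)
  2 ↦ (0,1)
  3 ↦ (1,1)
  4 ↦ (0,2)
  5 ↦ (1,2)
  6 ↦ (0,3)
  7 ↦ (1,3)
  8 ↦ (0,4)
  9 ↦ (1,4)
  10 ↦ (0,5)
  11 ↦ (1,5)
distinct pairs in image: 12 / 12 needed
  → bijection onto A×B; projections well-typed.

Answer: VALID PRODUCT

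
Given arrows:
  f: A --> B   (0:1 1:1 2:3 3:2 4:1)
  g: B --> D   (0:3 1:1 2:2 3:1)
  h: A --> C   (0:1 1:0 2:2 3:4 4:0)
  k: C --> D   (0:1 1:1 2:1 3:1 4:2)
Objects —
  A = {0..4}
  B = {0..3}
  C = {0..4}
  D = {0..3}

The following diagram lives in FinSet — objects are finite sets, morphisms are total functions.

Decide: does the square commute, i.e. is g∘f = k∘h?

Answer: COMMUTES

Work:
1) trace f;g:
  0 f-->1 g-->1
  1 f-->1 g-->1
  2 f-->3 g-->1
  3 f-->2 g-->2
  4 f-->1 g-->1
  ⟦path⟧₁ = (0:1 1:1 2:1 3:2 4:1)
2) trace h;k:
  0 h-->1 k-->1
  1 h-->0 k-->1
  2 h-->2 k-->1
  3 h-->4 k-->2
  4 h-->0 k-->1
  ⟦path⟧₂ = (0:1 1:1 2:1 3:2 4:1)
Equal? YES — commutes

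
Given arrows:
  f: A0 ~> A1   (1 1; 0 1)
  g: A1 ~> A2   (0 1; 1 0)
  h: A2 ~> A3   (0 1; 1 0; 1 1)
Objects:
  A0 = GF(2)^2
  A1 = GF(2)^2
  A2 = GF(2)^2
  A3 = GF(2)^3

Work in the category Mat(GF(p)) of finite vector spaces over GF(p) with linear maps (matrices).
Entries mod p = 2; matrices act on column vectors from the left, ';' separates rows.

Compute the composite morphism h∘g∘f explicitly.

Answer: (1 1; 0 1; 1 0)

Trace:
  e0=(1,0) f~>(1,0) g~>(0,1) h~>(1,0,1)
  e1=(0,1) f~>(1,1) g~>(1,1) h~>(1,1,0)
result: (1 1; 0 1; 1 0)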